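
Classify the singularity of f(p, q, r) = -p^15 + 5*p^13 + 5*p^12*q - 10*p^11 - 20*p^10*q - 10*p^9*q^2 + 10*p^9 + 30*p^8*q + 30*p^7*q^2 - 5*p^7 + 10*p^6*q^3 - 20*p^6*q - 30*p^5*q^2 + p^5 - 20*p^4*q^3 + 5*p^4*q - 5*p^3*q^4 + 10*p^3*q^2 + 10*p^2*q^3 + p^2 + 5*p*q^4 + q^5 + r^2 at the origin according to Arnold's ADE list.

A_{4}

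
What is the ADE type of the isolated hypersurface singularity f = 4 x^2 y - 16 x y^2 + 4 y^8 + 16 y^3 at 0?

D9

The Hessian of f at 0 is [[0, 0], [0, 0]] with rank 0, so corank 2. A Groebner basis of the Jacobian ideal J(f) in C{x,y} is {x^2/8 + y^7 - y^2/2, x^3 - 8*y^3, x*y - 2*y^2}; counting standard monomials gives mu = 9. Corank 2; j^3 = 4*y*(x - 2*y)^2 has shape L^2 M (L != M), so D-series; mu = 9 gives D_9.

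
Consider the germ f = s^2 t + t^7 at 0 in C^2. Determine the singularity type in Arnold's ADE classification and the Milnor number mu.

Type D8, Milnor number mu = 8.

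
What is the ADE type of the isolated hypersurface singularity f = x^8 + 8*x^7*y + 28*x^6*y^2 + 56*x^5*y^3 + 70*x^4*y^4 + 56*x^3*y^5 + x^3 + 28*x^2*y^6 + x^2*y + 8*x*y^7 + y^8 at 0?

The Hessian of f at 0 is [[0, 0], [0, 0]] with rank 0, so corank 2. A Groebner basis of the Jacobian ideal J(f) in C{x,y} is {-x*y/8 + y^7, x*y^2, x^2 + x*y}; counting standard monomials gives mu = 9. Corank 2; j^3 = x^2*(x + y) has shape L^2 M (L != M), so D-series; mu = 9 gives D_9.

D_{9}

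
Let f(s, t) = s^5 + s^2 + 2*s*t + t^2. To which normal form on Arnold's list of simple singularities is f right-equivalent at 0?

A_{4}

The Hessian of f at 0 has rank 1. Corank 1: A-series; mu = 4 gives A_4.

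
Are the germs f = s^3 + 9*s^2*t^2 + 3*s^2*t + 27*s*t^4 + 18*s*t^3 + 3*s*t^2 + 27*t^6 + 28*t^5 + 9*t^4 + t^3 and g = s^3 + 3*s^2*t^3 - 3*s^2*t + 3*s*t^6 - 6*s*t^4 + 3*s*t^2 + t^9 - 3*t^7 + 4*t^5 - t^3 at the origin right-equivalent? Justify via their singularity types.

Yes.

The Hessian of f at 0 is [[0, 0], [0, 0]] with rank 0, so corank 2. A Groebner basis of the Jacobian ideal J(f) in C{s,t} is {t^4, s^3 + 3*s^2*t - s^2/2 - s*t - 2*t^3 - t^2/2, s^2/6 + s*t^2 + s*t/3 + t^3 + t^2/6}; counting standard monomials gives mu = 8. Corank 2; j^3 = (s + t)^3 is a perfect cube, so E-series; the 5-jet and mu = 8 give E_8. The Hessian of g at 0 is [[0, 0], [0, 0]] with rank 0, so corank 2. A Groebner basis of the Jacobian ideal J(g) in C{s,t} is {s^2/2 + s*t^3 - s*t + t^2/2, t^4, s^3 - 3*s*t^2 + 2*t^3, s^2*t - 2*s*t^2 + t^3}; counting standard monomials gives mu = 8. Corank 2; j^3 = (s - t)^3 is a perfect cube, so E-series; the 5-jet and mu = 8 give E_8. Both have type E_8, hence right-equivalent.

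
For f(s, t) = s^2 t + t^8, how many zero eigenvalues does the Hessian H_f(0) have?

Hessian at 0 has rank 0.

2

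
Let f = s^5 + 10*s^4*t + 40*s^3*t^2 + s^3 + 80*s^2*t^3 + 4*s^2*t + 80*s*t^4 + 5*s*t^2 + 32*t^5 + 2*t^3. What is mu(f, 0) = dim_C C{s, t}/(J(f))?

6

The Hessian of f at 0 has rank 0. Corank 2; j^3 = (s + t)^2*(s + 2*t) has shape L^2 M (L != M), so D-series; mu = 6 gives D_6.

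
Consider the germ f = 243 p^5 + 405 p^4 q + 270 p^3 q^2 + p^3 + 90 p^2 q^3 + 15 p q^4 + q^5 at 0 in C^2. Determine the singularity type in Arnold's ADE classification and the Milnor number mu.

Type E_{8}, Milnor number mu = 8.

The Hessian of f at 0 is [[0, 0], [0, 0]] with rank 0, so corank 2. A Groebner basis of the Jacobian ideal J(f) in C{p,q} is {q^5, p*q^3 + q^4/12, p^2}; counting standard monomials gives mu = 8. Corank 2; j^3 = p^3 is a perfect cube, so E-series; the 5-jet and mu = 8 give E_8.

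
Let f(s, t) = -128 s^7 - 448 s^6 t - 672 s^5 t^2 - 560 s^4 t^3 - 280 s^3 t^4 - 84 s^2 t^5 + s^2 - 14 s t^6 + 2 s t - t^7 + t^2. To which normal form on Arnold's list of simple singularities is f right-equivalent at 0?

The Hessian of f at 0 has rank 1. Corank 1: A-series; mu = 6 gives A_6.

A_6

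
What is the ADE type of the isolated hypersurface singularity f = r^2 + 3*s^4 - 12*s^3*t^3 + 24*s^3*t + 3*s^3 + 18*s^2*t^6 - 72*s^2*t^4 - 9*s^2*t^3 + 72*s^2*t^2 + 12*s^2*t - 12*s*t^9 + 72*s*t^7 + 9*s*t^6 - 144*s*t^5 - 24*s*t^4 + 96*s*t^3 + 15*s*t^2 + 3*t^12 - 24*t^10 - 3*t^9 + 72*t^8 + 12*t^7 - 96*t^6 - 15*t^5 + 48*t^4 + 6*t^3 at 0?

D_5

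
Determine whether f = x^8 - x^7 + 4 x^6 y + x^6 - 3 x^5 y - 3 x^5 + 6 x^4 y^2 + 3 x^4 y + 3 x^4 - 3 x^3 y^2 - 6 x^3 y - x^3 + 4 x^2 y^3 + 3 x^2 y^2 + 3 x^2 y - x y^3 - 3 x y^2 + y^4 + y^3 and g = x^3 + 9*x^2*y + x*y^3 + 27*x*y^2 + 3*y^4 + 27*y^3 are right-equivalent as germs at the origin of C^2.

Yes.

The Hessian of f at 0 has rank 0. Corank 2; j^3 = -(x - y)^3 is a perfect cube, so E-series; the 4-jet and mu = 7 give E_7. The Hessian of g at 0 has rank 0. Corank 2; j^3 = (x + 3*y)^3 is a perfect cube, so E-series; the 4-jet and mu = 7 give E_7. Both have type E_7, hence right-equivalent.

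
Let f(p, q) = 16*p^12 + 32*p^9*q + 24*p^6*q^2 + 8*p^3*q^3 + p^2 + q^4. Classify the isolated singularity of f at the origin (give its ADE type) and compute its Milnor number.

Type A_{3}, Milnor number mu = 3.

The Hessian of f at 0 is [[2, 0], [0, 0]] with rank 1, so corank 1. A Groebner basis of the Jacobian ideal J(f) in C{p,q} is {q^3, p}; counting standard monomials gives mu = 3. Corank 1: A-series; mu = 3 gives A_3.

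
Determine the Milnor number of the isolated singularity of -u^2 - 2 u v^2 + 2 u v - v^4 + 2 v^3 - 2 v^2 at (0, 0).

The Hessian of f at 0 has rank 2. Corank 0: nondegenerate Morse point, so A_1.

1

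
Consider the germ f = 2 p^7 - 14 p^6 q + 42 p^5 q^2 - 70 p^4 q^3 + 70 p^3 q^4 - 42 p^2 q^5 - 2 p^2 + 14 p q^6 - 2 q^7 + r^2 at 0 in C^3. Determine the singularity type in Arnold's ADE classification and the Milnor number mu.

Type A_{6}, Milnor number mu = 6.

The Hessian of f at 0 has rank 2. Corank 1: A-series; mu = 6 gives A_6.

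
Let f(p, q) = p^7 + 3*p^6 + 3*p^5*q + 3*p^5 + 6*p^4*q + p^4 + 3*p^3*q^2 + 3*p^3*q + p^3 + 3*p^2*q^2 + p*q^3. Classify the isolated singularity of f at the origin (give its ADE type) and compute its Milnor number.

Type E7, Milnor number mu = 7.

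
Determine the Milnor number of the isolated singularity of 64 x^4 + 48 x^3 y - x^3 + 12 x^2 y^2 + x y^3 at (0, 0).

7

The Hessian of f at 0 has rank 0. Corank 2; j^3 = -x^3 is a perfect cube, so E-series; the 4-jet and mu = 7 give E_7.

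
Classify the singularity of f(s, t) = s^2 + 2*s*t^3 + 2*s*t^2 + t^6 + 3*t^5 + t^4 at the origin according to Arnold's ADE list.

The Hessian of f at 0 has rank 1. Corank 1: A-series; mu = 4 gives A_4.

A_4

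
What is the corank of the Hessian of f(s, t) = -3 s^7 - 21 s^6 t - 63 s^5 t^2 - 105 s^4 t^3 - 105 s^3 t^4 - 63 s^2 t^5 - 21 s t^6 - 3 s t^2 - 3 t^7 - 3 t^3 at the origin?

Hessian at 0 has rank 0.

2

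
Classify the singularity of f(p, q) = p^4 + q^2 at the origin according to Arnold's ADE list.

A3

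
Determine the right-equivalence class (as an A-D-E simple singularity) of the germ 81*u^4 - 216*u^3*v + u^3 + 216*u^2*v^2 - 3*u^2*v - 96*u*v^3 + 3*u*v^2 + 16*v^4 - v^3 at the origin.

E_6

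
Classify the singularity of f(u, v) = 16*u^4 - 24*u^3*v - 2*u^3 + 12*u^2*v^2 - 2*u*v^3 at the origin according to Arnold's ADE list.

The Hessian of f at 0 is [[0, 0], [0, 0]] with rank 0, so corank 2. A Groebner basis of the Jacobian ideal J(f) in C{u,v} is {3*u^2/4 + v^4 + v^3/4, u^3, u^2*v - u^2/4 - v^3/12, -u^2 + u*v^2 - v^3/3}; counting standard monomials gives mu = 7. Corank 2; j^3 = -2*u^3 is a perfect cube, so E-series; the 4-jet and mu = 7 give E_7.

E_{7}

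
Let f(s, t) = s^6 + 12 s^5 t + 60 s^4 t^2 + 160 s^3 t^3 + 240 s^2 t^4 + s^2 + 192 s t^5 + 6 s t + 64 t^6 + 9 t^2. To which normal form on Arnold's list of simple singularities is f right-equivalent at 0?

A_{5}

The Hessian of f at 0 is [[2, 6], [6, 18]] with rank 1, so corank 1. A Groebner basis of the Jacobian ideal J(f) in C{s,t} is {t^5, s + 3*t}; counting standard monomials gives mu = 5. Corank 1: A-series; mu = 5 gives A_5.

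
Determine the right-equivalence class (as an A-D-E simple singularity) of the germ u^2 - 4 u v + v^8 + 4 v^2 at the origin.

A_7

The Hessian of f at 0 has rank 1. Corank 1: A-series; mu = 7 gives A_7.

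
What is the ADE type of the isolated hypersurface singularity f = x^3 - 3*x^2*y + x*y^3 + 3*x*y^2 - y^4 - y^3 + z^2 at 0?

E_7

The Hessian of f at 0 has rank 1. Corank 2; j^3 = (x - y)^3 is a perfect cube, so E-series; the 4-jet and mu = 7 give E_7.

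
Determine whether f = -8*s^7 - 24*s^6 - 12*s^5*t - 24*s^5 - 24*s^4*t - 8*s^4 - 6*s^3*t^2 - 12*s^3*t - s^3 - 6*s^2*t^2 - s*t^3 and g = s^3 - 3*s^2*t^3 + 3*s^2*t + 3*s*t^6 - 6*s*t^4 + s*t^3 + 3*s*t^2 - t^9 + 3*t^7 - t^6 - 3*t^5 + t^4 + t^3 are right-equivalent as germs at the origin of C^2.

The Hessian of f at 0 has rank 0. Corank 2; j^3 = -s^3 is a perfect cube, so E-series; the 4-jet and mu = 7 give E_7. The Hessian of g at 0 has rank 0. Corank 2; j^3 = (s + t)^3 is a perfect cube, so E-series; the 4-jet and mu = 7 give E_7. Both have type E_7, hence right-equivalent.

Yes.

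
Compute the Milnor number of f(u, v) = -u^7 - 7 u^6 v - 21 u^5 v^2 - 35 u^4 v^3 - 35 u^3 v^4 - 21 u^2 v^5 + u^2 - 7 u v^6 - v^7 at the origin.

6

The Hessian of f at 0 has rank 1. Corank 1: A-series; mu = 6 gives A_6.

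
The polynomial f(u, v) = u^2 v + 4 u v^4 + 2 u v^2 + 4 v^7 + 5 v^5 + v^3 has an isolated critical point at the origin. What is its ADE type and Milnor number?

The Hessian of f at 0 is [[0, 0], [0, 0]] with rank 0, so corank 2. A Groebner basis of the Jacobian ideal J(f) in C{u,v} is {u*v/2 + v^4 + v^2/2, u*v^2 + v^3, u^2 - u*v/2 - 3*v^2/2}; counting standard monomials gives mu = 6. Corank 2; j^3 = v*(u + v)^2 has shape L^2 M (L != M), so D-series; mu = 6 gives D_6.

Type D_6, Milnor number mu = 6.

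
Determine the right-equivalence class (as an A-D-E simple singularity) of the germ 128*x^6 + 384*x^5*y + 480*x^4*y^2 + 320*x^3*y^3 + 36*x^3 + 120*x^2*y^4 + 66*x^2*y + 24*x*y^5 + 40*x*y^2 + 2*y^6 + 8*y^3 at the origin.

The Hessian of f at 0 is [[0, 0], [0, 0]] with rank 0, so corank 2. A Groebner basis of the Jacobian ideal J(f) in C{x,y} is {-243*x*y/4 + y^5 - 81*y^2/2, x*y^2 + 2*y^3/3, x^2 + 7*x*y/6 + y^2/3}; counting standard monomials gives mu = 7. Corank 2; j^3 = 2*(2*x + y)*(3*x + 2*y)^2 has shape L^2 M (L != M), so D-series; mu = 7 gives D_7.

D_{7}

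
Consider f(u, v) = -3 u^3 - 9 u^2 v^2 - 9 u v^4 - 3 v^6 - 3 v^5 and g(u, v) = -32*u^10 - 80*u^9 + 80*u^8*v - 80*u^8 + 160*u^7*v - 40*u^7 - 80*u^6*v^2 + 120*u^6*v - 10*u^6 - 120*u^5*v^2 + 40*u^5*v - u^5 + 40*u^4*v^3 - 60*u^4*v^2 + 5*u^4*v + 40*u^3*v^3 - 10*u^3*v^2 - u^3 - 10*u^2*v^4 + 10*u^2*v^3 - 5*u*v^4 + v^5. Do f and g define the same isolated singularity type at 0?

Yes.

The Hessian of f at 0 has rank 0. Corank 2; j^3 = -3*u^3 is a perfect cube, so E-series; the 5-jet and mu = 8 give E_8. The Hessian of g at 0 has rank 0. Corank 2; j^3 = -u^3 is a perfect cube, so E-series; the 5-jet and mu = 8 give E_8. Both have type E_8, hence right-equivalent.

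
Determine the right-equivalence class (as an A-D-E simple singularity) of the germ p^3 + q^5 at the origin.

The Hessian of f at 0 has rank 0. Corank 2; j^3 = p^3 is a perfect cube, so E-series; the 5-jet and mu = 8 give E_8.

E8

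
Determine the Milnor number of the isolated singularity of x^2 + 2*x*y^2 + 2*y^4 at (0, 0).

The Hessian of f at 0 has rank 1. Corank 1: A-series; mu = 3 gives A_3.

3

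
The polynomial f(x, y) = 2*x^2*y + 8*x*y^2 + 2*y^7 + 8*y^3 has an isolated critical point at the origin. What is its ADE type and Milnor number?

The Hessian of f at 0 has rank 0. Corank 2; j^3 = 2*y*(x + 2*y)^2 has shape L^2 M (L != M), so D-series; mu = 8 gives D_8.

Type D_{8}, Milnor number mu = 8.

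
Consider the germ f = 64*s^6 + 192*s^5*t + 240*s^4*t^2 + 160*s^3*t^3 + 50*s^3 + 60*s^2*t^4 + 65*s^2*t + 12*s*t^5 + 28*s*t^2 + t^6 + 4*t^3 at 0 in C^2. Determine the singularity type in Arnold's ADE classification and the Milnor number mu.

The Hessian of f at 0 has rank 0. Corank 2; j^3 = (2*s + t)*(5*s + 2*t)^2 has shape L^2 M (L != M), so D-series; mu = 7 gives D_7.

Type D_{7}, Milnor number mu = 7.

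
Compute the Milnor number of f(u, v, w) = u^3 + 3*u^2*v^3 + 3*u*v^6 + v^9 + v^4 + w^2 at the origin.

The Hessian of f at 0 has rank 1. Corank 2; j^3 = u^3 is a perfect cube, so E-series; the 4-jet and mu = 6 give E_6.

6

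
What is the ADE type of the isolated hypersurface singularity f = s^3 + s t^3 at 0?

The Hessian of f at 0 is [[0, 0], [0, 0]] with rank 0, so corank 2. A Groebner basis of the Jacobian ideal J(f) in C{s,t} is {s^3, s*t^2, 3*s^2 + t^3}; counting standard monomials gives mu = 7. Corank 2; j^3 = s^3 is a perfect cube, so E-series; the 4-jet and mu = 7 give E_7.

E_7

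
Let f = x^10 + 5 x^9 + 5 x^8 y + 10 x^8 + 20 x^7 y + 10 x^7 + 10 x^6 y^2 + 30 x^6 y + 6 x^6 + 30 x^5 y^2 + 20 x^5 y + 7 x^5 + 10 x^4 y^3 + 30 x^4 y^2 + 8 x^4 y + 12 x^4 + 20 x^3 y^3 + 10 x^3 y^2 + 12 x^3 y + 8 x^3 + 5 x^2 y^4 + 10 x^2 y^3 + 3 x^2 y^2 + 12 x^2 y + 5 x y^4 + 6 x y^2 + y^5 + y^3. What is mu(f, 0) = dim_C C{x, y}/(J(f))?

The Hessian of f at 0 is [[0, 0], [0, 0]] with rank 0, so corank 2. A Groebner basis of the Jacobian ideal J(f) in C{x,y} is {-32*x^2*y + 128*x^2 + 128*x*y + y^4 + 8*y^3 + 32*y^2, x^3 + 3*x^2*y/2 - 3*x^2 - 3*x*y - y^3/4 - 3*y^2/4, 4*x^2 + x*y^2 + 4*x*y + y^3/2 + y^2}; counting standard monomials gives mu = 8. Corank 2; j^3 = (2*x + y)^3 is a perfect cube, so E-series; the 5-jet and mu = 8 give E_8.

8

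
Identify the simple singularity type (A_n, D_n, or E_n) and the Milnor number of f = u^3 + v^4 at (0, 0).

The Hessian of f at 0 has rank 0. Corank 2; j^3 = u^3 is a perfect cube, so E-series; the 4-jet and mu = 6 give E_6.

Type E_6, Milnor number mu = 6.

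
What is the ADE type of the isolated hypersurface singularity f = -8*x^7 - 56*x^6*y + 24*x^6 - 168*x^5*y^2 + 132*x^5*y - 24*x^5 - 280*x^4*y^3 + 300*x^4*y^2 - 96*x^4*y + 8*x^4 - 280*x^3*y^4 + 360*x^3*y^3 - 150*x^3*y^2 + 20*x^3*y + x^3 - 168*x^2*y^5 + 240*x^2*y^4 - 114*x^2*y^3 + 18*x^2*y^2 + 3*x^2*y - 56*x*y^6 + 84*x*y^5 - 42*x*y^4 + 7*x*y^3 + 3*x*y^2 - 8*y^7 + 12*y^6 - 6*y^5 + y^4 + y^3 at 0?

E_7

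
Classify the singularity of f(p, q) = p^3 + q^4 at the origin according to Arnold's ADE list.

E_6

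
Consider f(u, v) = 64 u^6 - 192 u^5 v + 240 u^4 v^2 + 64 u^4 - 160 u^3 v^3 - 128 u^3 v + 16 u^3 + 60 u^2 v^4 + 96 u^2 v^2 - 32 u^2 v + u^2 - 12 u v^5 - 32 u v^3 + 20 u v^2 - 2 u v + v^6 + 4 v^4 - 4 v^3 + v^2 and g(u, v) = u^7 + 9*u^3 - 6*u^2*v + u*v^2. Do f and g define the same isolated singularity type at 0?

No.

The Hessian of f at 0 has rank 1. Corank 1: A-series; mu = 5 gives A_5. The Hessian of g at 0 has rank 0. Corank 2; j^3 = u*(3*u - v)^2 has shape L^2 M (L != M), so D-series; mu = 8 gives D_8. f is A_5 but g is D_8, hence not right-equivalent.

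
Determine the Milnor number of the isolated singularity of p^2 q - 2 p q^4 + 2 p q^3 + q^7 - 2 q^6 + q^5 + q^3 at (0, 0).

The Hessian of f at 0 is [[0, 0], [0, 0]] with rank 0, so corank 2. A Groebner basis of the Jacobian ideal J(f) in C{p,q} is {q^3, p^2 + 3*q^2, p*q}; counting standard monomials gives mu = 4. Corank 2; j^3 = q*(p^2 + q^2) splits into three distinct lines over C (the quadratic factor has nonzero discriminant), so D_4.

4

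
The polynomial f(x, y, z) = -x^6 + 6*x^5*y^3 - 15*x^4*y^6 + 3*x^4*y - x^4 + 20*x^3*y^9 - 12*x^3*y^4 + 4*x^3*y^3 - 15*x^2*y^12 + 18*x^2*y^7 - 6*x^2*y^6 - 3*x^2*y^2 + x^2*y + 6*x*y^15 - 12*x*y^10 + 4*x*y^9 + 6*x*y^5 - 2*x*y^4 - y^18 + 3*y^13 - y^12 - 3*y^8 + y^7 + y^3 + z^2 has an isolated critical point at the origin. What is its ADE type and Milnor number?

Type D_4, Milnor number mu = 4.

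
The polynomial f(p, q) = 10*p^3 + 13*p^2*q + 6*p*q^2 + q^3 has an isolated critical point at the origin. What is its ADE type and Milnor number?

Type D_{4}, Milnor number mu = 4.

The Hessian of f at 0 has rank 0. Corank 2; j^3 = (2*p + q)*(5*p^2 + 4*p*q + q^2) splits into three distinct lines over C (the quadratic factor has nonzero discriminant), so D_4.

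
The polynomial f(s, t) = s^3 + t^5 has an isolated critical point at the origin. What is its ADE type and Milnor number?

The Hessian of f at 0 has rank 0. Corank 2; j^3 = s^3 is a perfect cube, so E-series; the 5-jet and mu = 8 give E_8.

Type E_8, Milnor number mu = 8.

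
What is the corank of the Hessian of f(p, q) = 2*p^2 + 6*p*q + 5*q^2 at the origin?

0

Hessian at 0 has rank 2.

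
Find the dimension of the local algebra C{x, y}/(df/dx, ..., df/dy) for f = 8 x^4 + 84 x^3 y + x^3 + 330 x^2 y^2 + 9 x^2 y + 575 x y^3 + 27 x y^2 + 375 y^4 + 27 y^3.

7

The Hessian of f at 0 has rank 0. Corank 2; j^3 = (x + 3*y)^3 is a perfect cube, so E-series; the 4-jet and mu = 7 give E_7.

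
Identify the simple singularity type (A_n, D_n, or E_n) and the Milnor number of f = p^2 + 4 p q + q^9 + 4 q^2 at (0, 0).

The Hessian of f at 0 is [[2, 4], [4, 8]] with rank 1, so corank 1. A Groebner basis of the Jacobian ideal J(f) in C{p,q} is {q^8, p + 2*q}; counting standard monomials gives mu = 8. Corank 1: A-series; mu = 8 gives A_8.

Type A_{8}, Milnor number mu = 8.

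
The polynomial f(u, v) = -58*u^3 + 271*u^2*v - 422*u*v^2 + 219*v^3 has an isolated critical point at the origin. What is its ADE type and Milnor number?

The Hessian of f at 0 is [[0, 0], [0, 0]] with rank 0, so corank 2. A Groebner basis of the Jacobian ideal J(f) in C{u,v} is {v^3, u^2 - 37*v^2/13, u*v - 22*v^2/13}; counting standard monomials gives mu = 4. Corank 2; j^3 = -(2*u - 3*v)*(29*u^2 - 92*u*v + 73*v^2) splits into three distinct lines over C (the quadratic factor has nonzero discriminant), so D_4.

Type D_{4}, Milnor number mu = 4.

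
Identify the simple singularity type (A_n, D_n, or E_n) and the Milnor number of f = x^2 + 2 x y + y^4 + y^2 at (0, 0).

Type A_{3}, Milnor number mu = 3.

The Hessian of f at 0 has rank 1. Corank 1: A-series; mu = 3 gives A_3.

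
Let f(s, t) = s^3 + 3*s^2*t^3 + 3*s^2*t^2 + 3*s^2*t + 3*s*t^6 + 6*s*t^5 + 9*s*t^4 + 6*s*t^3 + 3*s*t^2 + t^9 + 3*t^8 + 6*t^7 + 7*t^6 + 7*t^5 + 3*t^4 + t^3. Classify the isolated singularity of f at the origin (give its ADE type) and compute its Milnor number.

Type E_8, Milnor number mu = 8.

The Hessian of f at 0 has rank 0. Corank 2; j^3 = (s + t)^3 is a perfect cube, so E-series; the 5-jet and mu = 8 give E_8.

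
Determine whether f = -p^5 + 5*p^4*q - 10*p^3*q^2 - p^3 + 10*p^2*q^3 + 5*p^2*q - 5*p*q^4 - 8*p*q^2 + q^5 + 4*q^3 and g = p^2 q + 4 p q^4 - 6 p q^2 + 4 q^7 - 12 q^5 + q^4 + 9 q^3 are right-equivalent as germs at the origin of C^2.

No.

The Hessian of f at 0 has rank 0. Corank 2; j^3 = -(p - 2*q)^2*(p - q) has shape L^2 M (L != M), so D-series; mu = 6 gives D_6. The Hessian of g at 0 has rank 0. Corank 2; j^3 = q*(p - 3*q)^2 has shape L^2 M (L != M), so D-series; mu = 5 gives D_5. f is D_6 but g is D_5, hence not right-equivalent.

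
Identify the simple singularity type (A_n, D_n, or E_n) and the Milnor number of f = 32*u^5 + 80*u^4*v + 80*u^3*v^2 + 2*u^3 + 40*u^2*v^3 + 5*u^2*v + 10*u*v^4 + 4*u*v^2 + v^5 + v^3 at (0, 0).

Type D6, Milnor number mu = 6.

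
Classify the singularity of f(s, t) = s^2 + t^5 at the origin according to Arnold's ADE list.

The Hessian of f at 0 is [[2, 0], [0, 0]] with rank 1, so corank 1. A Groebner basis of the Jacobian ideal J(f) in C{s,t} is {t^4, s}; counting standard monomials gives mu = 4. Corank 1: A-series; mu = 4 gives A_4.

A_4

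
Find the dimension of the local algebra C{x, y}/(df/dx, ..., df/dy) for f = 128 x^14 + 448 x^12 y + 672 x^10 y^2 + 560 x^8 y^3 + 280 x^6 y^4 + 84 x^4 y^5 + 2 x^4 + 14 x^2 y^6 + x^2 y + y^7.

8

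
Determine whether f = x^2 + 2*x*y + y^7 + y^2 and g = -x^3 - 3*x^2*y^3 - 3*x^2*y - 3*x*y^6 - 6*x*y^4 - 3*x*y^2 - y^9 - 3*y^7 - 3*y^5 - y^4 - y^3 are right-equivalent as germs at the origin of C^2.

No.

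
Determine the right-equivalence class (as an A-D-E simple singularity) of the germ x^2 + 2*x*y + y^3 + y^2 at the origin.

A_{2}

The Hessian of f at 0 has rank 1. Corank 1: A-series; mu = 2 gives A_2.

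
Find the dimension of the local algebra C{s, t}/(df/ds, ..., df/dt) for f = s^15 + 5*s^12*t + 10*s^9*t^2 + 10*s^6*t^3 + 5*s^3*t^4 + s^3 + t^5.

8

The Hessian of f at 0 has rank 0. Corank 2; j^3 = s^3 is a perfect cube, so E-series; the 5-jet and mu = 8 give E_8.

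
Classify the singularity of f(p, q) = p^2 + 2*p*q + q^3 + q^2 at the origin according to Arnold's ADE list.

A_{2}

The Hessian of f at 0 has rank 1. Corank 1: A-series; mu = 2 gives A_2.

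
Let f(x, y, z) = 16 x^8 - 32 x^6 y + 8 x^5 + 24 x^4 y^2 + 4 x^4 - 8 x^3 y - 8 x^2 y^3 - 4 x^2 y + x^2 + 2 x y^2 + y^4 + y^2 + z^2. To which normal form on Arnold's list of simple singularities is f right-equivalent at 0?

A1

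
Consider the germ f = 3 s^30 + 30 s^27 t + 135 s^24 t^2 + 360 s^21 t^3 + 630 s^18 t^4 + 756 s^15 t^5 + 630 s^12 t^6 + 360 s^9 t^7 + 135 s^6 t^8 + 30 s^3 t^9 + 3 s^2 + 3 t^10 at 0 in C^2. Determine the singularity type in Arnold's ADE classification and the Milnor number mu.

Type A_{9}, Milnor number mu = 9.

The Hessian of f at 0 has rank 1. Corank 1: A-series; mu = 9 gives A_9.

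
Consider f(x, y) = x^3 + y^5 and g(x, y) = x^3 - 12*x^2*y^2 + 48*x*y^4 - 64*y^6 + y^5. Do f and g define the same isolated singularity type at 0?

Yes.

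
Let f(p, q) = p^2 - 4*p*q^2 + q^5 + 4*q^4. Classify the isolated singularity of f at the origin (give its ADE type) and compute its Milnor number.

Type A4, Milnor number mu = 4.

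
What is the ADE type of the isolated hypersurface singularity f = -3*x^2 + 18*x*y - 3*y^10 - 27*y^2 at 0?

The Hessian of f at 0 is [[-6, 18], [18, -54]] with rank 1, so corank 1. A Groebner basis of the Jacobian ideal J(f) in C{x,y} is {y^9, x - 3*y}; counting standard monomials gives mu = 9. Corank 1: A-series; mu = 9 gives A_9.

A9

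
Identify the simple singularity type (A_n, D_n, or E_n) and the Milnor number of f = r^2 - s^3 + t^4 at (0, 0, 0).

Type E_{6}, Milnor number mu = 6.

The Hessian of f at 0 has rank 1. Corank 2; j^3 = -s^3 is a perfect cube, so E-series; the 4-jet and mu = 6 give E_6.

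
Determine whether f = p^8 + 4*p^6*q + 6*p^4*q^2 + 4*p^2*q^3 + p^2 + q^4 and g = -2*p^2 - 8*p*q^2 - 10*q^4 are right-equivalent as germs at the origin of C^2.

The Hessian of f at 0 has rank 1. Corank 1: A-series; mu = 3 gives A_3. The Hessian of g at 0 has rank 1. Corank 1: A-series; mu = 3 gives A_3. Both have type A_3, hence right-equivalent.

Yes.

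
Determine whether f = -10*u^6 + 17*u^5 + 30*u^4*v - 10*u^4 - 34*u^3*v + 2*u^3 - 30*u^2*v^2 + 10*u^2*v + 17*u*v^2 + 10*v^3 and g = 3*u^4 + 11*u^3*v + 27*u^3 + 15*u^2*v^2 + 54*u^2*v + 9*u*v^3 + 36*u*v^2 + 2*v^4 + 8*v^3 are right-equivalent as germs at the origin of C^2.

No.

The Hessian of f at 0 has rank 0. Corank 2; j^3 = (u + 2*v)*(2*u^2 + 6*u*v + 5*v^2) splits into three distinct lines over C (the quadratic factor has nonzero discriminant), so D_4. The Hessian of g at 0 has rank 0. Corank 2; j^3 = (3*u + 2*v)^3 is a perfect cube, so E-series; the 4-jet and mu = 7 give E_7. f is D_4 but g is E_7, hence not right-equivalent.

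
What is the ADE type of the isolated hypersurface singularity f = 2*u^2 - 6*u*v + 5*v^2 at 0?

A_1

The Hessian of f at 0 has rank 2. Corank 0: nondegenerate Morse point, so A_1.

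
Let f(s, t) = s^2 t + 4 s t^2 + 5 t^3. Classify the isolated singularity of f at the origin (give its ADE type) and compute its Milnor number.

Type D4, Milnor number mu = 4.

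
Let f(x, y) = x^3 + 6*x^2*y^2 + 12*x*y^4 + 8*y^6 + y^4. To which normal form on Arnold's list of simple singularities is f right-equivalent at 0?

E_6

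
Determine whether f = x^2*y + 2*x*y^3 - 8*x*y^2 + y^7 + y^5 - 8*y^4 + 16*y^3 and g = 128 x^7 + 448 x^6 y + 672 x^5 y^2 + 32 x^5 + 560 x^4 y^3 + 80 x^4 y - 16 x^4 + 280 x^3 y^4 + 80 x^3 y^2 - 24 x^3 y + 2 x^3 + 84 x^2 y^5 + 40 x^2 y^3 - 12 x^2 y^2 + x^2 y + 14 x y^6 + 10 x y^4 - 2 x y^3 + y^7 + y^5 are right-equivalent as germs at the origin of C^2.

The Hessian of f at 0 has rank 0. Corank 2; j^3 = y*(x - 4*y)^2 has shape L^2 M (L != M), so D-series; mu = 8 gives D_8. The Hessian of g at 0 has rank 0. Corank 2; j^3 = x^2*(2*x + y) has shape L^2 M (L != M), so D-series; mu = 8 gives D_8. Both have type D_8, hence right-equivalent.

Yes.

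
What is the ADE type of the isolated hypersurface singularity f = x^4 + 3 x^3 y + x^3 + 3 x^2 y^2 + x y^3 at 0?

The Hessian of f at 0 has rank 0. Corank 2; j^3 = x^3 is a perfect cube, so E-series; the 4-jet and mu = 7 give E_7.

E_{7}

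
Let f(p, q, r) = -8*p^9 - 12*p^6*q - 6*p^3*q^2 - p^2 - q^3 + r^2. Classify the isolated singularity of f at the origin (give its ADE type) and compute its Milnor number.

Type A2, Milnor number mu = 2.

The Hessian of f at 0 has rank 2. Corank 1: A-series; mu = 2 gives A_2.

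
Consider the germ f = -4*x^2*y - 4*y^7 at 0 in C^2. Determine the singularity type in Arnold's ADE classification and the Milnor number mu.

The Hessian of f at 0 has rank 0. Corank 2; j^3 = -4*x^2*y has shape L^2 M (L != M), so D-series; mu = 8 gives D_8.

Type D_8, Milnor number mu = 8.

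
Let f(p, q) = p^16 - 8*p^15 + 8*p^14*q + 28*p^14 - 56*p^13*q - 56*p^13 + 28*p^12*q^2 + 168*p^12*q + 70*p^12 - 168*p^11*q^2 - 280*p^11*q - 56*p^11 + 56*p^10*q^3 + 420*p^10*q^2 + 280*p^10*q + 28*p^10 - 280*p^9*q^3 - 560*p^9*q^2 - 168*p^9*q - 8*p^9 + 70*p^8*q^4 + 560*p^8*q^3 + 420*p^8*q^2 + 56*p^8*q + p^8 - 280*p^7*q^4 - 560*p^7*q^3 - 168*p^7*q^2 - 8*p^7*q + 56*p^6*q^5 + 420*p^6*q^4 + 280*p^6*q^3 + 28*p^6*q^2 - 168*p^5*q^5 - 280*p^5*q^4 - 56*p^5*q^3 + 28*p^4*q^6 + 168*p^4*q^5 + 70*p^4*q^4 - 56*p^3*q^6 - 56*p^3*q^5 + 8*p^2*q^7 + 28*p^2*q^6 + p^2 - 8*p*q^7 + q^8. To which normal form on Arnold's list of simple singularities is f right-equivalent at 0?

A7

The Hessian of f at 0 is [[2, 0], [0, 0]] with rank 1, so corank 1. A Groebner basis of the Jacobian ideal J(f) in C{p,q} is {q^7, p}; counting standard monomials gives mu = 7. Corank 1: A-series; mu = 7 gives A_7.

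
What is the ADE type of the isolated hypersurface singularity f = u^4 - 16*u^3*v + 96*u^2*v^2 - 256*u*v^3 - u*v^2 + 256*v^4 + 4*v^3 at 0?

D_5

The Hessian of f at 0 has rank 0. Corank 2; j^3 = -v^2*(u - 4*v) has shape L^2 M (L != M), so D-series; mu = 5 gives D_5.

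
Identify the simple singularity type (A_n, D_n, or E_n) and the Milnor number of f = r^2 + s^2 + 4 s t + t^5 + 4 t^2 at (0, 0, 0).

The Hessian of f at 0 has rank 2. Corank 1: A-series; mu = 4 gives A_4.

Type A_4, Milnor number mu = 4.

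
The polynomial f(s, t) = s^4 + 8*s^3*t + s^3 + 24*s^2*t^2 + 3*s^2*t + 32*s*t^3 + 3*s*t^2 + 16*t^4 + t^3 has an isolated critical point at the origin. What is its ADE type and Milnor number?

The Hessian of f at 0 is [[0, 0], [0, 0]] with rank 0, so corank 2. A Groebner basis of the Jacobian ideal J(f) in C{s,t} is {t^4, s*t^2 + 4*t^3/3, s^2 + 2*s*t + t^2}; counting standard monomials gives mu = 6. Corank 2; j^3 = (s + t)^3 is a perfect cube, so E-series; the 4-jet and mu = 6 give E_6.

Type E6, Milnor number mu = 6.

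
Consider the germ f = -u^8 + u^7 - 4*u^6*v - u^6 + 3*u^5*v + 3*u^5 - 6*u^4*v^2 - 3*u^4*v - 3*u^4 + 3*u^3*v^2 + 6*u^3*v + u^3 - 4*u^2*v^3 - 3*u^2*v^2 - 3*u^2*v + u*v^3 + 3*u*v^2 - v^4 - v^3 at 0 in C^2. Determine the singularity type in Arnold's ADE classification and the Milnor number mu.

The Hessian of f at 0 has rank 0. Corank 2; j^3 = (u - v)^3 is a perfect cube, so E-series; the 4-jet and mu = 7 give E_7.

Type E7, Milnor number mu = 7.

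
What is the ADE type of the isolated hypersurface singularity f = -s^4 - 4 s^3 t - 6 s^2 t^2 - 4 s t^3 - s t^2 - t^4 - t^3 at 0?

The Hessian of f at 0 is [[0, 0], [0, 0]] with rank 0, so corank 2. A Groebner basis of the Jacobian ideal J(f) in C{s,t} is {s^3 + t^2/4, t^3, s*t + t^2}; counting standard monomials gives mu = 5. Corank 2; j^3 = -t^2*(s + t) has shape L^2 M (L != M), so D-series; mu = 5 gives D_5.

D_5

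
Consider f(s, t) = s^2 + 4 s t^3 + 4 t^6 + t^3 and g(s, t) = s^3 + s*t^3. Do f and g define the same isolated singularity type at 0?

No.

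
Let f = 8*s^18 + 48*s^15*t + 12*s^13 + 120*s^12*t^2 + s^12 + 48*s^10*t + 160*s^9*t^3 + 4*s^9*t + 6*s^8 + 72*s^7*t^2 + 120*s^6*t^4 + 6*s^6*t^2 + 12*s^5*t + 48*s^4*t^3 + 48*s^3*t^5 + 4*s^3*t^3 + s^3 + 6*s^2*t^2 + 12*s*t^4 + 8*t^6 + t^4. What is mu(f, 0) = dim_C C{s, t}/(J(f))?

6

The Hessian of f at 0 has rank 0. Corank 2; j^3 = s^3 is a perfect cube, so E-series; the 4-jet and mu = 6 give E_6.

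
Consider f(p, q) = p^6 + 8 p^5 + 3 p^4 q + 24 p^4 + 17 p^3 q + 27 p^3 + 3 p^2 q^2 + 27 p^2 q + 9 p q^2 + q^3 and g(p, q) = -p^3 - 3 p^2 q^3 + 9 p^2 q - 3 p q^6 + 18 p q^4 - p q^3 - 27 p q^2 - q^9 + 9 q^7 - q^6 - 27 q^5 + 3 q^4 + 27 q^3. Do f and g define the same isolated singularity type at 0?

Yes.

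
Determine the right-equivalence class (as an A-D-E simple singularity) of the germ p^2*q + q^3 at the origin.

D_4

The Hessian of f at 0 has rank 0. Corank 2; j^3 = q*(p^2 + q^2) splits into three distinct lines over C (the quadratic factor has nonzero discriminant), so D_4.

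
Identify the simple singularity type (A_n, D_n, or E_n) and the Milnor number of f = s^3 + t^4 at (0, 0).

Type E_{6}, Milnor number mu = 6.

The Hessian of f at 0 has rank 0. Corank 2; j^3 = s^3 is a perfect cube, so E-series; the 4-jet and mu = 6 give E_6.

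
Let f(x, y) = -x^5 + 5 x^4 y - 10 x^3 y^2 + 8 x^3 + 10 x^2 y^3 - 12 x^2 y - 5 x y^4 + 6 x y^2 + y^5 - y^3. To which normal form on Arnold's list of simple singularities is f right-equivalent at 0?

The Hessian of f at 0 has rank 0. Corank 2; j^3 = (2*x - y)^3 is a perfect cube, so E-series; the 5-jet and mu = 8 give E_8.

E_{8}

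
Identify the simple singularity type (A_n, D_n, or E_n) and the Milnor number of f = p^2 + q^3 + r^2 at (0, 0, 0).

Type A_2, Milnor number mu = 2.

The Hessian of f at 0 has rank 2. Corank 1: A-series; mu = 2 gives A_2.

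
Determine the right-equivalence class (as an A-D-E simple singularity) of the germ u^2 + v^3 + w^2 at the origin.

A2

The Hessian of f at 0 is [[2, 0, 0], [0, 0, 0], [0, 0, 2]] with rank 2, so corank 1. A Groebner basis of the Jacobian ideal J(f) in C{u,v,w} is {v^2, u, w}; counting standard monomials gives mu = 2. Corank 1: A-series; mu = 2 gives A_2.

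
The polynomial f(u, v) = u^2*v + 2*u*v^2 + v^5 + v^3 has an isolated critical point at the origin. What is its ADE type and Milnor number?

Type D_6, Milnor number mu = 6.

The Hessian of f at 0 has rank 0. Corank 2; j^3 = v*(u + v)^2 has shape L^2 M (L != M), so D-series; mu = 6 gives D_6.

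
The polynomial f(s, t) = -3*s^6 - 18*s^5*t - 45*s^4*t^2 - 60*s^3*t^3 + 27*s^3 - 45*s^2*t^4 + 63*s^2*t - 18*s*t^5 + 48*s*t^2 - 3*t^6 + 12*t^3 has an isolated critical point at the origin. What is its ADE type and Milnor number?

Type D_7, Milnor number mu = 7.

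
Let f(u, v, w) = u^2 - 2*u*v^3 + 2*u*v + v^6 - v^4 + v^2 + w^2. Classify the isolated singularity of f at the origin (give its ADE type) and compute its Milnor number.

Type A3, Milnor number mu = 3.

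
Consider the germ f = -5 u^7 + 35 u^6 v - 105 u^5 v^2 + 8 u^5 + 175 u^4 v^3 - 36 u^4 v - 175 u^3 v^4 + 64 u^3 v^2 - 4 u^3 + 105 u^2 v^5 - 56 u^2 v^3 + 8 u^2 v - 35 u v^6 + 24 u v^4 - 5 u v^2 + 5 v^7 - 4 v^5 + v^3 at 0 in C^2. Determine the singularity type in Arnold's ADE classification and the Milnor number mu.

The Hessian of f at 0 has rank 0. Corank 2; j^3 = -(u - v)*(2*u - v)^2 has shape L^2 M (L != M), so D-series; mu = 8 gives D_8.

Type D8, Milnor number mu = 8.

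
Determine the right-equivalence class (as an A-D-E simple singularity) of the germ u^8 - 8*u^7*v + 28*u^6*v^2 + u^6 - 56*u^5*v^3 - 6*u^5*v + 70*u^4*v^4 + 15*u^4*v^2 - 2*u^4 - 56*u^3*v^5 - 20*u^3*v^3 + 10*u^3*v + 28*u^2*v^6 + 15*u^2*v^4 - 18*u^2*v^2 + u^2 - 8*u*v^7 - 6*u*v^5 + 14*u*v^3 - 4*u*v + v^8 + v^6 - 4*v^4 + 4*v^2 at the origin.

A_7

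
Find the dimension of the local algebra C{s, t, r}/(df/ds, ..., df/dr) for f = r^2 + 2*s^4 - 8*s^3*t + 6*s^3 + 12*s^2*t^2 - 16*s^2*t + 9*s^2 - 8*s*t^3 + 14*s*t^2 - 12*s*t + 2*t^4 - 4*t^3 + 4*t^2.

The Hessian of f at 0 has rank 2. Corank 1: A-series; mu = 3 gives A_3.

3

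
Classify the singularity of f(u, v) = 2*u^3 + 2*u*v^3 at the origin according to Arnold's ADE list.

The Hessian of f at 0 has rank 0. Corank 2; j^3 = 2*u^3 is a perfect cube, so E-series; the 4-jet and mu = 7 give E_7.

E7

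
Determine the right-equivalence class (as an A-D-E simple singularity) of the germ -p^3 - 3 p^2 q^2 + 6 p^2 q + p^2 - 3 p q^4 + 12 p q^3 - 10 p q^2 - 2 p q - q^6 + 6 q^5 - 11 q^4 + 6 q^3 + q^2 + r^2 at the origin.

A_2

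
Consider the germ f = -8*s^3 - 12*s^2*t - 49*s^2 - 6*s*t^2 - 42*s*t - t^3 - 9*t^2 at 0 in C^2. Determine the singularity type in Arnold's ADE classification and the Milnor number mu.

The Hessian of f at 0 has rank 1. Corank 1: A-series; mu = 2 gives A_2.

Type A_{2}, Milnor number mu = 2.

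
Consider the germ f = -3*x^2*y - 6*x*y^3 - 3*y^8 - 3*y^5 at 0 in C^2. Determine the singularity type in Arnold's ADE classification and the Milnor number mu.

The Hessian of f at 0 is [[0, 0], [0, 0]] with rank 0, so corank 2. A Groebner basis of the Jacobian ideal J(f) in C{x,y} is {x^4, x^3*y - x^2/8 - x*y^2/8, x^3 + x^2*y^2, x*y + y^3}; counting standard monomials gives mu = 9. Corank 2; j^3 = -3*x^2*y has shape L^2 M (L != M), so D-series; mu = 9 gives D_9.

Type D9, Milnor number mu = 9.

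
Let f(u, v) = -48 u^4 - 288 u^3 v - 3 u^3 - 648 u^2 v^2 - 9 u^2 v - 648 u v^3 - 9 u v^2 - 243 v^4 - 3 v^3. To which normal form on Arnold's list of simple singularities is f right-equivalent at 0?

The Hessian of f at 0 has rank 0. Corank 2; j^3 = -3*(u + v)^3 is a perfect cube, so E-series; the 4-jet and mu = 6 give E_6.

E_{6}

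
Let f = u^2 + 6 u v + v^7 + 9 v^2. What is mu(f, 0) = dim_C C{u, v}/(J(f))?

6

The Hessian of f at 0 has rank 1. Corank 1: A-series; mu = 6 gives A_6.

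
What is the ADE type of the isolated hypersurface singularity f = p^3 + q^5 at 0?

E8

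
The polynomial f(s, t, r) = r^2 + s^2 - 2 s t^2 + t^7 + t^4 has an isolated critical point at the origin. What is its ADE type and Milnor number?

The Hessian of f at 0 has rank 2. Corank 1: A-series; mu = 6 gives A_6.

Type A6, Milnor number mu = 6.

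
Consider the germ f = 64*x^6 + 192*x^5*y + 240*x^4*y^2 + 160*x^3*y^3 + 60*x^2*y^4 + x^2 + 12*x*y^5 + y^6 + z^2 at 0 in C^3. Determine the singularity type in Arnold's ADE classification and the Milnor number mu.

Type A_{5}, Milnor number mu = 5.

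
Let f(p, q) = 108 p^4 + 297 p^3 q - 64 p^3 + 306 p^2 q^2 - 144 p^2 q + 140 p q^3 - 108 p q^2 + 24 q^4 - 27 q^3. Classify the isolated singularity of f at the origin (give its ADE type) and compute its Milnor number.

Type E_7, Milnor number mu = 7.

The Hessian of f at 0 is [[0, 0], [0, 0]] with rank 0, so corank 2. A Groebner basis of the Jacobian ideal J(f) in C{p,q} is {65536*p^2/3 + 32768*p*q + q^4 + 64*q^3/9 + 12288*q^2, p^3 - 272*p^2 - 408*p*q + q^3/3 - 153*q^2, p^2*q + 2240*p^2/9 + 1120*p*q/3 - 13*q^3/27 + 140*q^2, -512*p^2/3 + p*q^2 - 256*p*q + 25*q^3/36 - 96*q^2}; counting standard monomials gives mu = 7. Corank 2; j^3 = -(4*p + 3*q)^3 is a perfect cube, so E-series; the 4-jet and mu = 7 give E_7.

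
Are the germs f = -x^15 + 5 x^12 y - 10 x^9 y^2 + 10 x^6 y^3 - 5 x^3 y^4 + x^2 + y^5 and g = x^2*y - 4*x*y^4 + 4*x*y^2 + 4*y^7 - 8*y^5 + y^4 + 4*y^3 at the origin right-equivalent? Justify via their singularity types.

No.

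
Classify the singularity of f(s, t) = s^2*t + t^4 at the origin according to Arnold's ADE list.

The Hessian of f at 0 is [[0, 0], [0, 0]] with rank 0, so corank 2. A Groebner basis of the Jacobian ideal J(f) in C{s,t} is {s^3, s^2/4 + t^3, s*t}; counting standard monomials gives mu = 5. Corank 2; j^3 = s^2*t has shape L^2 M (L != M), so D-series; mu = 5 gives D_5.

D5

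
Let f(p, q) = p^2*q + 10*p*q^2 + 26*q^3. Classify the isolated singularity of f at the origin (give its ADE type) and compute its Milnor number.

The Hessian of f at 0 has rank 0. Corank 2; j^3 = q*(p^2 + 10*p*q + 26*q^2) splits into three distinct lines over C (the quadratic factor has nonzero discriminant), so D_4.

Type D_{4}, Milnor number mu = 4.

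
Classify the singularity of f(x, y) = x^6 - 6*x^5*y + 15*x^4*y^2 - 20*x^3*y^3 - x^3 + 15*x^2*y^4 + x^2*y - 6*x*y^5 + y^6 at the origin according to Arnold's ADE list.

D_{7}

The Hessian of f at 0 has rank 0. Corank 2; j^3 = -x^2*(x - y) has shape L^2 M (L != M), so D-series; mu = 7 gives D_7.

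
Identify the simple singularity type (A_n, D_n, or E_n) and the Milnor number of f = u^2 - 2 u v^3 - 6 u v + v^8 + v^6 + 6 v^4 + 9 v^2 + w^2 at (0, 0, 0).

Type A_7, Milnor number mu = 7.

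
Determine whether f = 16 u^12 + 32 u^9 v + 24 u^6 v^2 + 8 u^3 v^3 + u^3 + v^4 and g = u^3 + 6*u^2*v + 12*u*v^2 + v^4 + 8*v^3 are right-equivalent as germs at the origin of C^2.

The Hessian of f at 0 has rank 0. Corank 2; j^3 = u^3 is a perfect cube, so E-series; the 4-jet and mu = 6 give E_6. The Hessian of g at 0 has rank 0. Corank 2; j^3 = (u + 2*v)^3 is a perfect cube, so E-series; the 4-jet and mu = 6 give E_6. Both have type E_6, hence right-equivalent.

Yes.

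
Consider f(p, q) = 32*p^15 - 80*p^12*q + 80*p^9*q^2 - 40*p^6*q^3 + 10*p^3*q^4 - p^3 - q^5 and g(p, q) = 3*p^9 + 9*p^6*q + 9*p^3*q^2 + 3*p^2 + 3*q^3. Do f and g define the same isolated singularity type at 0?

No.

The Hessian of f at 0 has rank 0. Corank 2; j^3 = -p^3 is a perfect cube, so E-series; the 5-jet and mu = 8 give E_8. The Hessian of g at 0 has rank 1. Corank 1: A-series; mu = 2 gives A_2. f is E_8 but g is A_2, hence not right-equivalent.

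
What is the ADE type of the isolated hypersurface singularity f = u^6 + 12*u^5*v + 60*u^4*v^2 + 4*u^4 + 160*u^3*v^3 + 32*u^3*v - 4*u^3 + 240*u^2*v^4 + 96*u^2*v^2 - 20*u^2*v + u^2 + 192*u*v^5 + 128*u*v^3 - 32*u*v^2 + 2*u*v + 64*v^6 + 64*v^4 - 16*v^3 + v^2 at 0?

A5

The Hessian of f at 0 is [[2, 2], [2, 2]] with rank 1, so corank 1. A Groebner basis of the Jacobian ideal J(f) in C{u,v} is {u*v^2 + 7*u*v/2 - 3*u/4 + 5*v^2 - 3*v/4, -5*u*v/2 + u/2 + v^3 - 7*v^2/2 + v/2, u^2 + 4*u*v - u/2 + 4*v^2 - v/2}; counting standard monomials gives mu = 5. Corank 1: A-series; mu = 5 gives A_5.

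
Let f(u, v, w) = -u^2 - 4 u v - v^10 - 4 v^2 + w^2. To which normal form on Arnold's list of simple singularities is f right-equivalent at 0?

The Hessian of f at 0 has rank 2. Corank 1: A-series; mu = 9 gives A_9.

A_9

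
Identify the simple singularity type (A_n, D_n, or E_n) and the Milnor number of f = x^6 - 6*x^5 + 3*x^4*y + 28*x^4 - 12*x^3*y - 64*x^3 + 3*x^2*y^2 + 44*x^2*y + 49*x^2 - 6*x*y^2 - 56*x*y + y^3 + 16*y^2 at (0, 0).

The Hessian of f at 0 is [[98, -56], [-56, 32]] with rank 1, so corank 1. A Groebner basis of the Jacobian ideal J(f) in C{x,y} is {y^2, x - 4*y/7}; counting standard monomials gives mu = 2. Corank 1: A-series; mu = 2 gives A_2.

Type A_2, Milnor number mu = 2.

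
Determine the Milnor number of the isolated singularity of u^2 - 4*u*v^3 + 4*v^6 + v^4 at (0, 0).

3

The Hessian of f at 0 has rank 1. Corank 1: A-series; mu = 3 gives A_3.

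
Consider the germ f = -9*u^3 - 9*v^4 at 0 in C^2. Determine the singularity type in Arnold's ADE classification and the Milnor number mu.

Type E_{6}, Milnor number mu = 6.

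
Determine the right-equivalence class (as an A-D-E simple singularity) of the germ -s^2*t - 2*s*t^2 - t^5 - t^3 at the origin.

The Hessian of f at 0 has rank 0. Corank 2; j^3 = -t*(s + t)^2 has shape L^2 M (L != M), so D-series; mu = 6 gives D_6.

D6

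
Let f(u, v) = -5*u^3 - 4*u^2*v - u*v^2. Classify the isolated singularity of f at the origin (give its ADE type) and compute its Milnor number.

Type D_{4}, Milnor number mu = 4.

The Hessian of f at 0 is [[0, 0], [0, 0]] with rank 0, so corank 2. A Groebner basis of the Jacobian ideal J(f) in C{u,v} is {v^3, u^2 - v^2, u*v + 2*v^2}; counting standard monomials gives mu = 4. Corank 2; j^3 = -u*(5*u^2 + 4*u*v + v^2) splits into three distinct lines over C (the quadratic factor has nonzero discriminant), so D_4.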